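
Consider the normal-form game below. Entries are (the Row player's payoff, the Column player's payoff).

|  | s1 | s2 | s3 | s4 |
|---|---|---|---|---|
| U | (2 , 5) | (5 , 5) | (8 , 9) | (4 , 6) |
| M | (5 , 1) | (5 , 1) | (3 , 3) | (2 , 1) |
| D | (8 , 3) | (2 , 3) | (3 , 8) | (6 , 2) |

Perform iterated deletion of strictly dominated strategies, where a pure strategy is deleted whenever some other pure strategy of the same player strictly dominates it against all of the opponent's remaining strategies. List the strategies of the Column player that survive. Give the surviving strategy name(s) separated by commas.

The Column player's strategy s1 is strictly dominated by s3 (U: 9>5, M: 3>1, D: 8>3) and is removed.
The Column player's strategy s2 is strictly dominated by s3 (U: 9>5, M: 3>1, D: 8>3) and is removed.
For the Row player, U strictly dominates M on the remaining columns (s3: 8>3, s4: 4>2); eliminate M.
For the Column player, s3 strictly dominates s4 on the remaining rows (U: 9>6, D: 8>2); eliminate s4.
The Row player's strategy D is strictly dominated by U (s3: 8>3) and is removed.
Among the remaining strategies, none is strictly dominated by another pure strategy of the same player, so the elimination stops.
Surviving strategies — the Row player: {U}; the Column player: {s3}.

s3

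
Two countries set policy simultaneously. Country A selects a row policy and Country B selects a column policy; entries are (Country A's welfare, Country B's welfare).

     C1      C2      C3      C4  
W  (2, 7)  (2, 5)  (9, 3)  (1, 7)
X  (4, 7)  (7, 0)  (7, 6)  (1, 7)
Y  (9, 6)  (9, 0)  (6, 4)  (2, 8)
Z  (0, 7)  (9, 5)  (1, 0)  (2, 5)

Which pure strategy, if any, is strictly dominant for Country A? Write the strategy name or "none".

none

W fails to dominate X at C1 (2<4).
X fails to dominate W at C3 (7<9).
Y fails to dominate W at C3 (6<9).
Z fails to dominate W at C1 (0<2).
No single strategy dominates all the others.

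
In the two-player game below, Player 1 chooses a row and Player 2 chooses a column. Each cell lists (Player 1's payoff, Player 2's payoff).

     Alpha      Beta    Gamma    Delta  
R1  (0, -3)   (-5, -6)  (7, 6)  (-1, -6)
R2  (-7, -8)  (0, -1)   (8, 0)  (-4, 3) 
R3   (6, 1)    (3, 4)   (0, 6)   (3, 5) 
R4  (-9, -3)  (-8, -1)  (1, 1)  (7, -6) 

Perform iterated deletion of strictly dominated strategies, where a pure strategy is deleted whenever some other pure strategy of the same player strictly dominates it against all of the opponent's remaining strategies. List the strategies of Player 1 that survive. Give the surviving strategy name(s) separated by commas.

For Player 2, Gamma strictly dominates Alpha on the remaining rows (R1: 6>-3, R2: 0>-8, R3: 6>1, R4: 1>-3); eliminate Alpha.
Player 2's strategy Beta is strictly dominated by Gamma (R1: 6>-6, R2: 0>-1, R3: 6>4, R4: 1>-1) and is removed.
For Player 1, R4 strictly dominates R3 on the remaining columns (Gamma: 1>0, Delta: 7>3); eliminate R3.
Among the remaining strategies, none is strictly dominated by another pure strategy of the same player, so the elimination stops.
Surviving strategies — Player 1: {R1, R2, R4}; Player 2: {Gamma, Delta}.

R1, R2, R4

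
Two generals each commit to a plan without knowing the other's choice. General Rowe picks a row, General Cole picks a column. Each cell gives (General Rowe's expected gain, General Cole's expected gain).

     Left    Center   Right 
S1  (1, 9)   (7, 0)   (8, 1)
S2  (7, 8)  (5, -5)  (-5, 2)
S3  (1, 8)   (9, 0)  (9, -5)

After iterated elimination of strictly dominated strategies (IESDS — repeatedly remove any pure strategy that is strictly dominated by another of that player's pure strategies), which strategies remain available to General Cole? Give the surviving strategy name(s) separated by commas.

Left

For General Cole, Left strictly dominates Center on the remaining rows (S1: 9>0, S2: 8>-5, S3: 8>0); eliminate Center.
General Cole's strategy Right is strictly dominated by Left (S1: 9>1, S2: 8>2, S3: 8>-5) and is removed.
For General Rowe, S2 strictly dominates S1 on the remaining columns (Left: 7>1); eliminate S1.
General Rowe's strategy S3 is strictly dominated by S2 (Left: 7>1) and is removed.
Among the remaining strategies, none is strictly dominated by another pure strategy of the same player, so the elimination stops.
Surviving strategies — General Rowe: {S2}; General Cole: {Left}.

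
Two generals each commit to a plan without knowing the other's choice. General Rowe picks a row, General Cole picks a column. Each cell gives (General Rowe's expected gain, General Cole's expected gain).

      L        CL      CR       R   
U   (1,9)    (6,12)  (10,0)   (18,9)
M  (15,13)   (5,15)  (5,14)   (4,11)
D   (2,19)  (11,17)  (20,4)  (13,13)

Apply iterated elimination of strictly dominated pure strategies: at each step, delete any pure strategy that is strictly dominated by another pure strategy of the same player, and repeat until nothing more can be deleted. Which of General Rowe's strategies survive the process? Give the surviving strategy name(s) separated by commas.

M, D

General Cole's strategy CR is strictly dominated by CL (U: 12>0, M: 15>14, D: 17>4) and is removed.
Column R is eliminated: CL beats it against every remaining row (U: 12>9, M: 15>11, D: 17>13).
For General Rowe, D strictly dominates U on the remaining columns (L: 2>1, CL: 11>6); eliminate U.
Among the remaining strategies, none is strictly dominated by another pure strategy of the same player, so the elimination stops.
Surviving strategies — General Rowe: {M, D}; General Cole: {L, CL}.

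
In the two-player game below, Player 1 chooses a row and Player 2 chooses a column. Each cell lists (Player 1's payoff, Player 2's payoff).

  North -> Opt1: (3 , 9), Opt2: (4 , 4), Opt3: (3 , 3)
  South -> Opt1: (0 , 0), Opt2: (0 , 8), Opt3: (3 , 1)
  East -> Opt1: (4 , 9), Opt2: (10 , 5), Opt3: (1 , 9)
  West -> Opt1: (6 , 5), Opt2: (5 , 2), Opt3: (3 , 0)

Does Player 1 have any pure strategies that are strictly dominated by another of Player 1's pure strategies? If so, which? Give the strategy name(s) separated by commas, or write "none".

none

Nothing dominates North: South at Opt1 (3>0); East at Opt3 (3>1); West at Opt3 (3=3).
South is not dominated — it holds its own against North at Opt3 (3=3); East at Opt3 (3>1); West at Opt3 (3=3).
Nothing dominates East: North at Opt1 (4>3); South at Opt1 (4>0); West at Opt2 (10>5).
West: no other strategy beats it everywhere (North at Opt1 (6>3); South at Opt1 (6>0); East at Opt1 (6>4)).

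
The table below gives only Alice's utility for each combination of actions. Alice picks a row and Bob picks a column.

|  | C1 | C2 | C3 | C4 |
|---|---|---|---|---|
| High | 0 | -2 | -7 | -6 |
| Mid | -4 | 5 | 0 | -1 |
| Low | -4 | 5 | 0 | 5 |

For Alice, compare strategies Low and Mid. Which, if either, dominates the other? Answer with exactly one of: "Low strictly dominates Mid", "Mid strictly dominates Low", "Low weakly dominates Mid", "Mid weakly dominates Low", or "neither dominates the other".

Low weakly dominates Mid

Compare Low to Mid across every action of Bob: C1: -4=-4, C2: 5=5, C3: 0=0, C4: 5>-1.
Low is at least as good everywhere and strictly better somewhere (tied only at C1, C2, C3), so Low weakly but not strictly dominates Mid.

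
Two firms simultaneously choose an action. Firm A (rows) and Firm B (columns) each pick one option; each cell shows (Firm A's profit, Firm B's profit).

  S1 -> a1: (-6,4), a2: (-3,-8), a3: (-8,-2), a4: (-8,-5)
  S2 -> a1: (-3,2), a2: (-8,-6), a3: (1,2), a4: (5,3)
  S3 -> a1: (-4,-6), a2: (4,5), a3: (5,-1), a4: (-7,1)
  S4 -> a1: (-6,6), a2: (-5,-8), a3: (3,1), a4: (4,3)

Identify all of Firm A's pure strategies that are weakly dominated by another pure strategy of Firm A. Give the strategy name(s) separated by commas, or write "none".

S1

S1: dominated, since S3 does at least as well everywhere (a1: -4>-6, a2: 4>-3, a3: 5>-8, a4: -7>-8).
Nothing dominates S2: S1 at a1 (-3>-6); S3 at a1 (-3>-4); S4 at a1 (-3>-6).
Nothing dominates S3: S1 at a1 (-4>-6); S2 at a2 (4>-8); S4 at a1 (-4>-6).
S4 is not dominated — it holds its own against S1 at a3 (3>-8); S2 at a2 (-5>-8); S3 at a4 (4>-7).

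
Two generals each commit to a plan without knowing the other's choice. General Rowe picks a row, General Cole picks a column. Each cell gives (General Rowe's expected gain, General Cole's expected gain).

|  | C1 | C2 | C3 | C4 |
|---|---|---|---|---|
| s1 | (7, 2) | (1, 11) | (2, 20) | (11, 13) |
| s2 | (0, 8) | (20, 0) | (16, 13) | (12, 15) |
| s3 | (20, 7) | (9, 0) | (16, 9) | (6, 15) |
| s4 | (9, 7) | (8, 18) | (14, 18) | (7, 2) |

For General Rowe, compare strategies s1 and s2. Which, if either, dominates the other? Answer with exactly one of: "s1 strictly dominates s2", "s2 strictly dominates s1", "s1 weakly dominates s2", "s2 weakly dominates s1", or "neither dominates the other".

neither dominates the other

Compare s1 to s2 across each opponent action: C1: 7>0, C2: 1<20, C3: 2<16, C4: 11<12.
s1 does better at C1 but worse at C2, C3, C4; neither strategy dominates the other.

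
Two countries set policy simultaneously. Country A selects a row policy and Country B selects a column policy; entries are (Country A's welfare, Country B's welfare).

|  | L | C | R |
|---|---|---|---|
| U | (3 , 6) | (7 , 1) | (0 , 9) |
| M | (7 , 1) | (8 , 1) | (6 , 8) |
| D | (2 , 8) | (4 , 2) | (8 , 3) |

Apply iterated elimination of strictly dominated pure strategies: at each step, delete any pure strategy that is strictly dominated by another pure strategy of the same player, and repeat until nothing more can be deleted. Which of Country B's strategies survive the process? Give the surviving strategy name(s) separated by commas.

For Country A, M strictly dominates U on the remaining columns (L: 7>3, C: 8>7, R: 6>0); eliminate U.
Column C is eliminated: R beats it against every remaining row (M: 8>1, D: 3>2).
Among the remaining strategies, none is strictly dominated by another pure strategy of the same player, so the elimination stops.
Surviving strategies — Country A: {M, D}; Country B: {L, R}.

L, R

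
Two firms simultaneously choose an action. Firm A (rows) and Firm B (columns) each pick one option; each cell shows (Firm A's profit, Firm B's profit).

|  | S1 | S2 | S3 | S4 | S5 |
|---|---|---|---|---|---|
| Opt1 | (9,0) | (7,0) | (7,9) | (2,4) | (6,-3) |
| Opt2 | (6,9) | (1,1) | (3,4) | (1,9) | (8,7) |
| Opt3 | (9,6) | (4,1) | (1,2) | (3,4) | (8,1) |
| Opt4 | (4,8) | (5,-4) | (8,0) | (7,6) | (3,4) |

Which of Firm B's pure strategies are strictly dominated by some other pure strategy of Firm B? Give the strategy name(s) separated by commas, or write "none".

S1: no other strategy beats it everywhere (S2 at Opt1 (0=0); S3 at Opt2 (9>4); S4 at Opt2 (9=9); S5 at Opt1 (0>-3)).
S2 is strictly dominated by S3 (Opt1: 9>0, Opt2: 4>1, Opt3: 2>1, Opt4: 0>-4).
S3 is not dominated — it holds its own against S1 at Opt1 (9>0); S2 at Opt1 (9>0); S4 at Opt1 (9>4); S5 at Opt1 (9>-3).
S4 is not dominated — it holds its own against S1 at Opt1 (4>0); S2 at Opt1 (4>0); S3 at Opt2 (9>4); S5 at Opt1 (4>-3).
S5: dominated, since S1 does at least as well everywhere (Opt1: 0>-3, Opt2: 9>7, Opt3: 6>1, Opt4: 8>4).

S2, S5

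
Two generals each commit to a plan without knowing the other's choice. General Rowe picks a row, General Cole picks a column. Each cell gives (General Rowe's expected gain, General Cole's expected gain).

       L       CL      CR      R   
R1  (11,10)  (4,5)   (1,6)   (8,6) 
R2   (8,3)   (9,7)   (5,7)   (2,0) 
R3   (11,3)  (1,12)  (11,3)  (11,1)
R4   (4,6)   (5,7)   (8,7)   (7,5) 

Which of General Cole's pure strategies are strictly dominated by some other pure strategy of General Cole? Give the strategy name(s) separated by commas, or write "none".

R

L: no other strategy beats it everywhere (CL at R1 (10>5); CR at R1 (10>6); R at R1 (10>6)).
CL is not dominated — it holds its own against L at R2 (7>3); CR at R2 (7=7); R at R2 (7>0).
CR is not dominated — it holds its own against L at R2 (7>3); CL at R1 (6>5); R at R1 (6=6).
R is strictly dominated by L (R1: 10>6, R2: 3>0, R3: 3>1, R4: 6>5).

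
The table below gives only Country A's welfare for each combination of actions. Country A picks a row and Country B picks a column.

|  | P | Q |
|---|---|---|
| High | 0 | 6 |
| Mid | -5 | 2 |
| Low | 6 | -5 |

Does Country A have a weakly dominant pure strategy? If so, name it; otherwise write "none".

none

High fails to dominate Low at P (0<6).
Mid fails to dominate High at P (-5<0).
Low fails to dominate High at Q (-5<6).
No single strategy dominates all the others.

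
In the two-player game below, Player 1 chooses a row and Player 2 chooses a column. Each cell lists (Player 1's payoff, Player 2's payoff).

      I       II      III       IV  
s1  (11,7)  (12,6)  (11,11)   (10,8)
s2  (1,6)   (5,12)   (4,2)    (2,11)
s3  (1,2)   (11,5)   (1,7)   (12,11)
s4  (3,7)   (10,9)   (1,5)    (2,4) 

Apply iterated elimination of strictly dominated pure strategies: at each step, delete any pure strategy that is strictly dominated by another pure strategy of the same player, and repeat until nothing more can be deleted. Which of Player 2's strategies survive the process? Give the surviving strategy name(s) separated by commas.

III, IV

For Player 1, s1 strictly dominates s2 on the remaining columns (I: 11>1, II: 12>5, III: 11>4, IV: 10>2); eliminate s2.
Row s4 is eliminated: s1 beats it against every remaining column (I: 11>3, II: 12>10, III: 11>1, IV: 10>2).
Column I is eliminated: III beats it against every remaining row (s1: 11>7, s3: 7>2).
Column II is eliminated: III beats it against every remaining row (s1: 11>6, s3: 7>5).
Among the remaining strategies, none is strictly dominated by another pure strategy of the same player, so the elimination stops.
Surviving strategies — Player 1: {s1, s3}; Player 2: {III, IV}.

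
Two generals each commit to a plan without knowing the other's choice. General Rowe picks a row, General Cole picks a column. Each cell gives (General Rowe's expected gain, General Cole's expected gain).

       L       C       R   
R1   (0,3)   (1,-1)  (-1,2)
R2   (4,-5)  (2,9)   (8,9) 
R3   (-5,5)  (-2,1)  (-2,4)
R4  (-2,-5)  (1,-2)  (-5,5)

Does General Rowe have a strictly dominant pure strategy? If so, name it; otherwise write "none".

R2

R2 vs R1: L: 4>0, C: 2>1, R: 8>-1.
R2 vs R3: L: 4>-5, C: 2>-2, R: 8>-2.
R2 vs R4: L: 4>-2, C: 2>1, R: 8>-5.
R2 strictly beats every other strategy against every opponent action, so it is strictly dominant.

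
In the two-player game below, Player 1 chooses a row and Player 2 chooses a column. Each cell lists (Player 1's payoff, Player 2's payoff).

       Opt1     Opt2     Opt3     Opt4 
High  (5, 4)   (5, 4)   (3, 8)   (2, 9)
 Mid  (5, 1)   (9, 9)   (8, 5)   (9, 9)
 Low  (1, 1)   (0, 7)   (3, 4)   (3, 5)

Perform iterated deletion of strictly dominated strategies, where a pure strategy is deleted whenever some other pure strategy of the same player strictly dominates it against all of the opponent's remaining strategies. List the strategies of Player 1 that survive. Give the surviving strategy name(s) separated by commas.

For Player 1, Mid strictly dominates Low on the remaining columns (Opt1: 5>1, Opt2: 9>0, Opt3: 8>3, Opt4: 9>3); eliminate Low.
Player 2's strategy Opt1 is strictly dominated by Opt3 (High: 8>4, Mid: 5>1) and is removed.
Row High is eliminated: Mid beats it against every remaining column (Opt2: 9>5, Opt3: 8>3, Opt4: 9>2).
Column Opt3 is eliminated: Opt2 beats it against every remaining row (Mid: 9>5).
Among the remaining strategies, none is strictly dominated by another pure strategy of the same player, so the elimination stops.
Surviving strategies — Player 1: {Mid}; Player 2: {Opt2, Opt4}.

Mid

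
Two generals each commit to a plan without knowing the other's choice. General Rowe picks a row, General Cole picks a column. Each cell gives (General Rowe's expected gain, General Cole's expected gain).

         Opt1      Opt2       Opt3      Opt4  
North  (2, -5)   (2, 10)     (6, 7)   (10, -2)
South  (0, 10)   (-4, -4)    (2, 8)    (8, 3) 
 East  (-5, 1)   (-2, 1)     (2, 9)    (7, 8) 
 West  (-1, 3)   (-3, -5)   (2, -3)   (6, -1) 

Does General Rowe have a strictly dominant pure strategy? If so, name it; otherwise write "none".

North vs South: Opt1: 2>0, Opt2: 2>-4, Opt3: 6>2, Opt4: 10>8.
North vs East: Opt1: 2>-5, Opt2: 2>-2, Opt3: 6>2, Opt4: 10>7.
North vs West: Opt1: 2>-1, Opt2: 2>-3, Opt3: 6>2, Opt4: 10>6.
North strictly beats every other strategy against every opponent action, so it is strictly dominant.

North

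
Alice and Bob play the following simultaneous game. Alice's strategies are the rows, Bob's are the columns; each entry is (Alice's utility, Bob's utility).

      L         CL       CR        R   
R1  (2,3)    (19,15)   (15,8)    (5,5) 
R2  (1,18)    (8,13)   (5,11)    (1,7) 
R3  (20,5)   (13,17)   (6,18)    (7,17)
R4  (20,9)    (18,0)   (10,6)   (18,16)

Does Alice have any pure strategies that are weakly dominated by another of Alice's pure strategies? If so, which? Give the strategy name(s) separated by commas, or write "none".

R2, R3

R1 is not dominated — it holds its own against R2 at L (2>1); R3 at CL (19>13); R4 at CL (19>18).
R2 is weakly dominated by R1 (L: 2>1, CL: 19>8, CR: 15>5, R: 5>1).
R4 weakly dominates R3 — L: 20=20, CL: 18>13, CR: 10>6, R: 18>7.
Nothing dominates R4: R1 at L (20>2); R2 at L (20>1); R3 at CL (18>13).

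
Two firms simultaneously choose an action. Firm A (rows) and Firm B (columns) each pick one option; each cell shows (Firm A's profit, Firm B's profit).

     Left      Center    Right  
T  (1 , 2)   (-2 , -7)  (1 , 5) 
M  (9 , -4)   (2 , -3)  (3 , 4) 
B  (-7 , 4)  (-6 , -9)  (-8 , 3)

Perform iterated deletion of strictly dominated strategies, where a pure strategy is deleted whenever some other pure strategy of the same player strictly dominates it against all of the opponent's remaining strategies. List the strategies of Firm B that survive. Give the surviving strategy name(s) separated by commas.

Right

Firm A's strategy T is strictly dominated by M (Left: 9>1, Center: 2>-2, Right: 3>1) and is removed.
Row B is eliminated: M beats it against every remaining column (Left: 9>-7, Center: 2>-6, Right: 3>-8).
Firm B's strategy Left is strictly dominated by Center (M: -3>-4) and is removed.
Column Center is eliminated: Right beats it against every remaining row (M: 4>-3).
Among the remaining strategies, none is strictly dominated by another pure strategy of the same player, so the elimination stops.
Surviving strategies — Firm A: {M}; Firm B: {Right}.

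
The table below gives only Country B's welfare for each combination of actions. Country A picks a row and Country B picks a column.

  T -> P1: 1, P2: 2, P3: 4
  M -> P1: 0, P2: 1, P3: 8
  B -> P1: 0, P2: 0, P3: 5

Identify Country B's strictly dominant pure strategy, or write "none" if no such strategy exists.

P3 vs P1: T: 4>1, M: 8>0, B: 5>0.
P3 vs P2: T: 4>2, M: 8>1, B: 5>0.
P3 strictly beats every other strategy against every opponent action, so it is strictly dominant.

P3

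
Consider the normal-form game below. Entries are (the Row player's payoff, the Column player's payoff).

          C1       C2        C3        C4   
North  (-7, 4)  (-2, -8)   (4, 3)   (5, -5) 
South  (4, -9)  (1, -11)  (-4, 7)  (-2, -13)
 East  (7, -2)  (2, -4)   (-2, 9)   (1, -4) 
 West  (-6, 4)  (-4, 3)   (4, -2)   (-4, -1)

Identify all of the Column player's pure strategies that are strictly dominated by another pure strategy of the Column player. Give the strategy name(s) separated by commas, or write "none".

Nothing dominates C1: C2 at North (4>-8); C3 at North (4>3); C4 at North (4>-5).
C2: dominated, since C1 does at least as well everywhere (North: 4>-8, South: -9>-11, East: -2>-4, West: 4>3).
C3: no other strategy beats it everywhere (C1 at South (7>-9); C2 at North (3>-8); C4 at North (3>-5)).
C1 strictly dominates C4 — North: 4>-5, South: -9>-13, East: -2>-4, West: 4>-1.

C2, C4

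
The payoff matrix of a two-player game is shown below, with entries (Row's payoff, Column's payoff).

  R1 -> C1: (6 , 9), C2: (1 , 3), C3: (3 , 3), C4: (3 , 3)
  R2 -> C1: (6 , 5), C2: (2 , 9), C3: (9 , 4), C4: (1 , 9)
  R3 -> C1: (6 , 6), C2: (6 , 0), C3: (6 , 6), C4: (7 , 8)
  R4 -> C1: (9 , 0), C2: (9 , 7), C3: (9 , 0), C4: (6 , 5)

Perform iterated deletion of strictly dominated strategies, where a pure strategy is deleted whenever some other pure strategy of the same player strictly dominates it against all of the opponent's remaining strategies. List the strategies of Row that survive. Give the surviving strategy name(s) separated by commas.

R3, R4

Row's strategy R1 is strictly dominated by R4 (C1: 9>6, C2: 9>1, C3: 9>3, C4: 6>3) and is removed.
Column C1 is eliminated: C4 beats it against every remaining row (R2: 9>5, R3: 8>6, R4: 5>0).
For Column, C4 strictly dominates C3 on the remaining rows (R2: 9>4, R3: 8>6, R4: 5>0); eliminate C3.
For Row, R3 strictly dominates R2 on the remaining columns (C2: 6>2, C4: 7>1); eliminate R2.
Among the remaining strategies, none is strictly dominated by another pure strategy of the same player, so the elimination stops.
Surviving strategies — Row: {R3, R4}; Column: {C2, C4}.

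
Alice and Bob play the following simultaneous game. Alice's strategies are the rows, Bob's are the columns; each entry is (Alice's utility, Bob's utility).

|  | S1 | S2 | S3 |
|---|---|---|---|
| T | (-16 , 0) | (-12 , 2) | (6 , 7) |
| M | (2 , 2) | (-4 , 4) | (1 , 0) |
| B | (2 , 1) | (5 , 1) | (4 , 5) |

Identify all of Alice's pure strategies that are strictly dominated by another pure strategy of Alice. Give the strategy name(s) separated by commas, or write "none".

Nothing dominates T: M at S3 (6>1); B at S3 (6>4).
Nothing dominates M: T at S1 (2>-16); B at S1 (2=2).
B is not dominated — it holds its own against T at S1 (2>-16); M at S1 (2=2).

none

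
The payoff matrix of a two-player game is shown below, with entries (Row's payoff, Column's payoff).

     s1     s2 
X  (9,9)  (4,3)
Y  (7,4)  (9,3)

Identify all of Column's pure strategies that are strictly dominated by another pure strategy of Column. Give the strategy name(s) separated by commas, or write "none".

s1 is not dominated — it holds its own against s2 at X (9>3).
s2 is strictly dominated by s1 (X: 9>3, Y: 4>3).

s2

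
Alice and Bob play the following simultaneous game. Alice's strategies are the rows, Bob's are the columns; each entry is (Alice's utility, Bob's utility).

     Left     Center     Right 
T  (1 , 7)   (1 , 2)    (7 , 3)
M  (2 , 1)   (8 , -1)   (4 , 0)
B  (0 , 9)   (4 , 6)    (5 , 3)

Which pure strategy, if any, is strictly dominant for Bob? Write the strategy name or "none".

Left

Left vs Center: T: 7>2, M: 1>-1, B: 9>6.
Left vs Right: T: 7>3, M: 1>0, B: 9>3.
Left strictly beats every other strategy against every opponent action, so it is strictly dominant.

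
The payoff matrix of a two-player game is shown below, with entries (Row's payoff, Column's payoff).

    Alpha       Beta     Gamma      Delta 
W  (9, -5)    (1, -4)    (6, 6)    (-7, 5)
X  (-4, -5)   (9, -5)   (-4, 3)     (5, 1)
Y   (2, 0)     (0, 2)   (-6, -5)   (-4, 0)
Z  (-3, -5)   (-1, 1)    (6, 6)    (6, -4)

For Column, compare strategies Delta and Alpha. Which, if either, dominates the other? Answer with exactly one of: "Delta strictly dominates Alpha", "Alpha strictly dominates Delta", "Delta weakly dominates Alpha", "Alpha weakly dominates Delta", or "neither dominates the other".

Delta's payoffs vs Alpha's, by Row's action — W: 5>-5, X: 1>-5, Y: 0=0, Z: -4>-5.
Delta is at least as good everywhere and strictly better somewhere (tied only at Y), so Delta weakly but not strictly dominates Alpha.

Delta weakly dominates Alpha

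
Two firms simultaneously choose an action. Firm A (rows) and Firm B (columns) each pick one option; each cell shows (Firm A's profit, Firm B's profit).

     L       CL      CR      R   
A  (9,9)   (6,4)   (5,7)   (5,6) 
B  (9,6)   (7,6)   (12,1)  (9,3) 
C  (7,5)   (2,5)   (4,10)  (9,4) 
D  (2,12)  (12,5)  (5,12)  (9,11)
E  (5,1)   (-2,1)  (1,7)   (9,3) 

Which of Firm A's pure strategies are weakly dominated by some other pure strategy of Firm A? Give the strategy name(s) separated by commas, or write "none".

A, C, E

B weakly dominates A — L: 9=9, CL: 7>6, CR: 12>5, R: 9>5.
Nothing dominates B: A at CL (7>6); C at L (9>7); D at L (9>2); E at L (9>5).
C: dominated, since B does at least as well everywhere (L: 9>7, CL: 7>2, CR: 12>4, R: 9=9).
Nothing dominates D: A at CL (12>6); B at CL (12>7); C at CL (12>2); E at CL (12>-2).
B weakly dominates E — L: 9>5, CL: 7>-2, CR: 12>1, R: 9=9.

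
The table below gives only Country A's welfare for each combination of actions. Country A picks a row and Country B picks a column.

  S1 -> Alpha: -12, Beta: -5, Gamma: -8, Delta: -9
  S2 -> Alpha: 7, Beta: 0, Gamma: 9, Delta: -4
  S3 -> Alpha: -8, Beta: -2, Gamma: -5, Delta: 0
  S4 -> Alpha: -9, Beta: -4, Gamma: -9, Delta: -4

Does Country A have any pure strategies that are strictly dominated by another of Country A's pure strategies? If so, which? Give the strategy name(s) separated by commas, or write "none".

S1: dominated, since S2 does at least as well everywhere (Alpha: 7>-12, Beta: 0>-5, Gamma: 9>-8, Delta: -4>-9).
S2 is not dominated — it holds its own against S1 at Alpha (7>-12); S3 at Alpha (7>-8); S4 at Alpha (7>-9).
S3 is not dominated — it holds its own against S1 at Alpha (-8>-12); S2 at Delta (0>-4); S4 at Alpha (-8>-9).
S4: dominated, since S3 does at least as well everywhere (Alpha: -8>-9, Beta: -2>-4, Gamma: -5>-9, Delta: 0>-4).

S1, S4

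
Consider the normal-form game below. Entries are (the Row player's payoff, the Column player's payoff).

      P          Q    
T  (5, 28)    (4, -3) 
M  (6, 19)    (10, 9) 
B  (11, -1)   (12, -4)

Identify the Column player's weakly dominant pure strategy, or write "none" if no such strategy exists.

P vs Q: T: 28>-3, M: 19>9, B: -1>-4.
P is at least as good as every other strategy against every opponent action, so it is weakly dominant.

P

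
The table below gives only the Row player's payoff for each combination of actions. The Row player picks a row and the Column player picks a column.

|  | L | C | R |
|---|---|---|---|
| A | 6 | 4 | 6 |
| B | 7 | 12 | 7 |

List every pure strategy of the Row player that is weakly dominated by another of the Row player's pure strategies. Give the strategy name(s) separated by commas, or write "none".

A is weakly dominated by B (L: 7>6, C: 12>4, R: 7>6).
Nothing dominates B: A at L (7>6).

A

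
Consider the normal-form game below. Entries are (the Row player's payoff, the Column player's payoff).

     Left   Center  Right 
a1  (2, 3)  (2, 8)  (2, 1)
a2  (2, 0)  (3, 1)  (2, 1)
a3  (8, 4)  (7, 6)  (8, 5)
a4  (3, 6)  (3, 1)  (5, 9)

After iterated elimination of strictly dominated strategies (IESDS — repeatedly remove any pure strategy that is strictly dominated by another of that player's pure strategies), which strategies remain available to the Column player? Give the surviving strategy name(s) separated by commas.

The Row player's strategy a1 is strictly dominated by a3 (Left: 8>2, Center: 7>2, Right: 8>2) and is removed.
For the Row player, a3 strictly dominates a2 on the remaining columns (Left: 8>2, Center: 7>3, Right: 8>2); eliminate a2.
Row a4 is eliminated: a3 beats it against every remaining column (Left: 8>3, Center: 7>3, Right: 8>5).
The Column player's strategy Left is strictly dominated by Center (a3: 6>4) and is removed.
The Column player's strategy Right is strictly dominated by Center (a3: 6>5) and is removed.
Among the remaining strategies, none is strictly dominated by another pure strategy of the same player, so the elimination stops.
Surviving strategies — the Row player: {a3}; the Column player: {Center}.

Center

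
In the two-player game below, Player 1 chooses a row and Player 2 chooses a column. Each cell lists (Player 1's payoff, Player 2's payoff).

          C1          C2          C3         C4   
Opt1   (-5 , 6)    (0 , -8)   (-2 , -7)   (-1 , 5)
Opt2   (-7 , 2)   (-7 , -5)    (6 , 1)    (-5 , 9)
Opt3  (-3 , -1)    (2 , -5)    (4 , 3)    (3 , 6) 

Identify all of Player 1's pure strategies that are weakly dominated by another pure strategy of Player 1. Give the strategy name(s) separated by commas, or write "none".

Opt3 weakly dominates Opt1 — C1: -3>-5, C2: 2>0, C3: 4>-2, C4: 3>-1.
Opt2 is not dominated — it holds its own against Opt1 at C3 (6>-2); Opt3 at C3 (6>4).
Opt3 is not dominated — it holds its own against Opt1 at C1 (-3>-5); Opt2 at C1 (-3>-7).

Opt1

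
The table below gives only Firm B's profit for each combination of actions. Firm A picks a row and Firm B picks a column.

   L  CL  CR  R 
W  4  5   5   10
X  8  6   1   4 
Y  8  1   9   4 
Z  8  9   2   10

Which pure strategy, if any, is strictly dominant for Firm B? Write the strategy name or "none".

none

L fails to dominate CL at W (4<5).
CL fails to dominate L at X (6<8).
CR fails to dominate L at X (1<8).
R fails to dominate L at X (4<8).
No single strategy dominates all the others.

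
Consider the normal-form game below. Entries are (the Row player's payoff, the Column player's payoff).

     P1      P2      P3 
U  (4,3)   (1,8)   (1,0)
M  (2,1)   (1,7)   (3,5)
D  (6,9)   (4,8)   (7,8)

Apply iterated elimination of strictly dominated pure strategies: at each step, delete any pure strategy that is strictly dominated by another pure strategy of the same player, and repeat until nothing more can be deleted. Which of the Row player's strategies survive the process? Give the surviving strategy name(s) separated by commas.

Row U is eliminated: D beats it against every remaining column (P1: 6>4, P2: 4>1, P3: 7>1).
For the Row player, D strictly dominates M on the remaining columns (P1: 6>2, P2: 4>1, P3: 7>3); eliminate M.
Column P2 is eliminated: P1 beats it against every remaining row (D: 9>8).
For the Column player, P1 strictly dominates P3 on the remaining rows (D: 9>8); eliminate P3.
Among the remaining strategies, none is strictly dominated by another pure strategy of the same player, so the elimination stops.
Surviving strategies — the Row player: {D}; the Column player: {P1}.

D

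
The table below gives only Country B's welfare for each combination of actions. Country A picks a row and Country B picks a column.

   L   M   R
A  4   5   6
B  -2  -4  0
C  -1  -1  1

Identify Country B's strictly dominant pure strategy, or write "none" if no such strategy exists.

R vs L: A: 6>4, B: 0>-2, C: 1>-1.
R vs M: A: 6>5, B: 0>-4, C: 1>-1.
R strictly beats every other strategy against every opponent action, so it is strictly dominant.

R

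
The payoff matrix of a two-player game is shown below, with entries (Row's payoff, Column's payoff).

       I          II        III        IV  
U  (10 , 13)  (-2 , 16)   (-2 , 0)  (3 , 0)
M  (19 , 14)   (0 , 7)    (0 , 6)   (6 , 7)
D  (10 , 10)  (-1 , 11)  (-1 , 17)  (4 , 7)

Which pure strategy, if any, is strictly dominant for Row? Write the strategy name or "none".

M

M vs U: I: 19>10, II: 0>-2, III: 0>-2, IV: 6>3.
M vs D: I: 19>10, II: 0>-1, III: 0>-1, IV: 6>4.
M strictly beats every other strategy against every opponent action, so it is strictly dominant.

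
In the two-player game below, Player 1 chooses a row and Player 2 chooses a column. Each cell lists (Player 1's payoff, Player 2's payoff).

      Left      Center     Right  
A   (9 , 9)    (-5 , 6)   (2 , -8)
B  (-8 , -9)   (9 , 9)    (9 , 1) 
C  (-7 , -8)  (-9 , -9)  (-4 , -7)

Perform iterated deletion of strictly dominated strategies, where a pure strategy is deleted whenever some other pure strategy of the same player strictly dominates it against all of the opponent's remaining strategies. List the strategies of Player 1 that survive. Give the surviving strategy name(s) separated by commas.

Row C is eliminated: A beats it against every remaining column (Left: 9>-7, Center: -5>-9, Right: 2>-4).
For Player 2, Center strictly dominates Right on the remaining rows (A: 6>-8, B: 9>1); eliminate Right.
Among the remaining strategies, none is strictly dominated by another pure strategy of the same player, so the elimination stops.
Surviving strategies — Player 1: {A, B}; Player 2: {Left, Center}.

A, B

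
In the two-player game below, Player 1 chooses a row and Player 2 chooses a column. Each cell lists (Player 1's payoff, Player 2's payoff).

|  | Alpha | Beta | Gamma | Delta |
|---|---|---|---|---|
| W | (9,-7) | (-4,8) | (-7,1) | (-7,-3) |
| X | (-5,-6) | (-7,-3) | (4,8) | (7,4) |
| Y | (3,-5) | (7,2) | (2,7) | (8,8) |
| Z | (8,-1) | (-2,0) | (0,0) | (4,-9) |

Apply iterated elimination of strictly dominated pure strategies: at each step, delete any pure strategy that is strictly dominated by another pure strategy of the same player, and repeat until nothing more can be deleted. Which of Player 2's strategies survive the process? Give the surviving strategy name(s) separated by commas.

Gamma, Delta

Column Alpha is eliminated: Beta beats it against every remaining row (W: 8>-7, X: -3>-6, Y: 2>-5, Z: 0>-1).
Player 1's strategy W is strictly dominated by Y (Beta: 7>-4, Gamma: 2>-7, Delta: 8>-7) and is removed.
For Player 1, Y strictly dominates Z on the remaining columns (Beta: 7>-2, Gamma: 2>0, Delta: 8>4); eliminate Z.
Column Beta is eliminated: Gamma beats it against every remaining row (X: 8>-3, Y: 7>2).
Among the remaining strategies, none is strictly dominated by another pure strategy of the same player, so the elimination stops.
Surviving strategies — Player 1: {X, Y}; Player 2: {Gamma, Delta}.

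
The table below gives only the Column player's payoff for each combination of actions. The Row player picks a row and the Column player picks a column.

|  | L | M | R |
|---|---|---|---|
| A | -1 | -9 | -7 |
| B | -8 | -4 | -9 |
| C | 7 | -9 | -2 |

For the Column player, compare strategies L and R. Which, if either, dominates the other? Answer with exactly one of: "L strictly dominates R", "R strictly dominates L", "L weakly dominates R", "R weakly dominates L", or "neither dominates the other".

L's payoffs vs R's, by the Row player's action — A: -1>-7, B: -8>-9, C: 7>-2.
L gives a strictly higher payoff against each choice by the Row player, so L strictly dominates R.

L strictly dominates R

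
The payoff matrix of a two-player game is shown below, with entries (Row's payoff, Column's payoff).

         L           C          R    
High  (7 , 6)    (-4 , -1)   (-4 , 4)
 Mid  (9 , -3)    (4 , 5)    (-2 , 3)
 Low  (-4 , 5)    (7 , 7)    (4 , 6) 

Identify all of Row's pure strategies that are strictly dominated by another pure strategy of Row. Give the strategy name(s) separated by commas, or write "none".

High

High: dominated, since Mid does at least as well everywhere (L: 9>7, C: 4>-4, R: -2>-4).
Mid is not dominated — it holds its own against High at L (9>7); Low at L (9>-4).
Low is not dominated — it holds its own against High at C (7>-4); Mid at C (7>4).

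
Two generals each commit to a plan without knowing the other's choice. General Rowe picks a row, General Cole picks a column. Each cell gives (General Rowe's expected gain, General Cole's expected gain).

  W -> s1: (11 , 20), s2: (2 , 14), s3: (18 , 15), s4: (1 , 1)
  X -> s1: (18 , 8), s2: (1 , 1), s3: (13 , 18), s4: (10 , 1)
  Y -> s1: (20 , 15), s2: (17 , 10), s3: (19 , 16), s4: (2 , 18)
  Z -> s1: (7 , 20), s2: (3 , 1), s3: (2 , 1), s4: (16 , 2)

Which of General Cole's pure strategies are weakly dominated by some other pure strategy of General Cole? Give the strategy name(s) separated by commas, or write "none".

s2

Nothing dominates s1: s2 at W (20>14); s3 at W (20>15); s4 at W (20>1).
s1 weakly dominates s2 — W: 20>14, X: 8>1, Y: 15>10, Z: 20>1.
s3 is not dominated — it holds its own against s1 at X (18>8); s2 at W (15>14); s4 at W (15>1).
Nothing dominates s4: s1 at Y (18>15); s2 at Y (18>10); s3 at Y (18>16).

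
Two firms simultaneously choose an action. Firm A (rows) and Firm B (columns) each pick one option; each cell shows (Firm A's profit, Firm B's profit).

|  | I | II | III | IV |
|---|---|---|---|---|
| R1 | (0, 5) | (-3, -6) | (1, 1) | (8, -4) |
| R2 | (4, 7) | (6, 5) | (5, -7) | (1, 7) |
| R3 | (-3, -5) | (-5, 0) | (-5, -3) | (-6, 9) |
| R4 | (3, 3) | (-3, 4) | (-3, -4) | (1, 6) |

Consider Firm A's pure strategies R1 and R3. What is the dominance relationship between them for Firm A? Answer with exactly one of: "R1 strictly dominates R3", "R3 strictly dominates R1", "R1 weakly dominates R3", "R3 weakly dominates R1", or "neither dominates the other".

R1 strictly dominates R3

Compare R1 to R3 across each opponent action: I: 0>-3, II: -3>-5, III: 1>-5, IV: 8>-6.
R1 gives a strictly higher payoff against each opponent action, so R1 strictly dominates R3.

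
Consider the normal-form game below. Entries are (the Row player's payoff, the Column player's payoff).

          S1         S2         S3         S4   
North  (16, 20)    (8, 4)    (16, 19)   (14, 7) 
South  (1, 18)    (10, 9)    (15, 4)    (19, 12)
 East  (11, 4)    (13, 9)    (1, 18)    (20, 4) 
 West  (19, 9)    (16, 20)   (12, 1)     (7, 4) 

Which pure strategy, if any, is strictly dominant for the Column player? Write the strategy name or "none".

none

S1 fails to dominate S2 at East (4<9).
S2 fails to dominate S1 at North (4<20).
S3 fails to dominate S1 at North (19<20).
S4 fails to dominate S1 at North (7<20).
No single strategy dominates all the others.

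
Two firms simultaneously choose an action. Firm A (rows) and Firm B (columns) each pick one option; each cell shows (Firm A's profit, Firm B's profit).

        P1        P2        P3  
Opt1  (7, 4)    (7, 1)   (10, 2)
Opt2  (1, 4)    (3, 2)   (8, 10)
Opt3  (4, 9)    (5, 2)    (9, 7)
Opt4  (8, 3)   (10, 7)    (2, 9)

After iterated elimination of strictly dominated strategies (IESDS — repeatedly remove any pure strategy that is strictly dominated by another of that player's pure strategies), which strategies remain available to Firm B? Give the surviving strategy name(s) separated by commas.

Row Opt2 is eliminated: Opt1 beats it against every remaining column (P1: 7>1, P2: 7>3, P3: 10>8).
Firm A's strategy Opt3 is strictly dominated by Opt1 (P1: 7>4, P2: 7>5, P3: 10>9) and is removed.
For Firm B, P3 strictly dominates P2 on the remaining rows (Opt1: 2>1, Opt4: 9>7); eliminate P2.
Among the remaining strategies, none is strictly dominated by another pure strategy of the same player, so the elimination stops.
Surviving strategies — Firm A: {Opt1, Opt4}; Firm B: {P1, P3}.

P1, P3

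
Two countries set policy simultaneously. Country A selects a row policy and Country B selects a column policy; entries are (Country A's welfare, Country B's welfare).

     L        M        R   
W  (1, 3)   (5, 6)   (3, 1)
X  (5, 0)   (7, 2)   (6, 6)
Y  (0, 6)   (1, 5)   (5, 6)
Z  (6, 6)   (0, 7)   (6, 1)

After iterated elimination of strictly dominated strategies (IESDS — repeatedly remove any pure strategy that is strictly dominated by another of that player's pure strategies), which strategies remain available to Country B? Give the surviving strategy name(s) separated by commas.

Country A's strategy W is strictly dominated by X (L: 5>1, M: 7>5, R: 6>3) and is removed.
Row Y is eliminated: X beats it against every remaining column (L: 5>0, M: 7>1, R: 6>5).
Column L is eliminated: M beats it against every remaining row (X: 2>0, Z: 7>6).
Among the remaining strategies, none is strictly dominated by another pure strategy of the same player, so the elimination stops.
Surviving strategies — Country A: {X, Z}; Country B: {M, R}.

M, R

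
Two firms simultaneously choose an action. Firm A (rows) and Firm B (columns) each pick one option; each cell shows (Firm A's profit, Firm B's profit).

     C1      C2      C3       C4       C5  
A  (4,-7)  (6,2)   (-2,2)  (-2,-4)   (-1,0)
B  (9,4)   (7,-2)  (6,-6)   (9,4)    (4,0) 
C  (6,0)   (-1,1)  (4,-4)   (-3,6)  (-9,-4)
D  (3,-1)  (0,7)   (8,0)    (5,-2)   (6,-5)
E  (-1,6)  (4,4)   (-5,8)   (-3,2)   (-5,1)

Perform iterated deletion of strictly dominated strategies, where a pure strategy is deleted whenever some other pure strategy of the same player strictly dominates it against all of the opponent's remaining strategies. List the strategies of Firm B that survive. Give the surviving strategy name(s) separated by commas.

C1, C4

Row A is eliminated: B beats it against every remaining column (C1: 9>4, C2: 7>6, C3: 6>-2, C4: 9>-2, C5: 4>-1).
Row C is eliminated: B beats it against every remaining column (C1: 9>6, C2: 7>-1, C3: 6>4, C4: 9>-3, C5: 4>-9).
Row E is eliminated: B beats it against every remaining column (C1: 9>-1, C2: 7>4, C3: 6>-5, C4: 9>-3, C5: 4>-5).
Column C3 is eliminated: C2 beats it against every remaining row (B: -2>-6, D: 7>0).
For Firm B, C1 strictly dominates C5 on the remaining rows (B: 4>0, D: -1>-5); eliminate C5.
Row D is eliminated: B beats it against every remaining column (C1: 9>3, C2: 7>0, C4: 9>5).
Column C2 is eliminated: C1 beats it against every remaining row (B: 4>-2).
Among the remaining strategies, none is strictly dominated by another pure strategy of the same player, so the elimination stops.
Surviving strategies — Firm A: {B}; Firm B: {C1, C4}.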